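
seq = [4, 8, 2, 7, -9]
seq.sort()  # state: [-9, 2, 4, 7, 8]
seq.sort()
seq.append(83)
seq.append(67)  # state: [-9, 2, 4, 7, 8, 83, 67]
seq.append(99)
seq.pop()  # 99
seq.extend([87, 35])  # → [-9, 2, 4, 7, 8, 83, 67, 87, 35]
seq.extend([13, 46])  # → [-9, 2, 4, 7, 8, 83, 67, 87, 35, 13, 46]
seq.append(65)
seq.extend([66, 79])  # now [-9, 2, 4, 7, 8, 83, 67, 87, 35, 13, 46, 65, 66, 79]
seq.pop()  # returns 79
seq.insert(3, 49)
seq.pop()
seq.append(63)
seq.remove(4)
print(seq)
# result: [-9, 2, 49, 7, 8, 83, 67, 87, 35, 13, 46, 65, 63]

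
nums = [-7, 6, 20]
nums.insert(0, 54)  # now [54, -7, 6, 20]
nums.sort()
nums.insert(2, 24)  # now [-7, 6, 24, 20, 54]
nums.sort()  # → [-7, 6, 20, 24, 54]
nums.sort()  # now [-7, 6, 20, 24, 54]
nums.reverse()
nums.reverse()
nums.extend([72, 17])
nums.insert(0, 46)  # [46, -7, 6, 20, 24, 54, 72, 17]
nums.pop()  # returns 17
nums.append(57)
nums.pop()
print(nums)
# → [46, -7, 6, 20, 24, 54, 72]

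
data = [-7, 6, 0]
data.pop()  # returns 0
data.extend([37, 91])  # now [-7, 6, 37, 91]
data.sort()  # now [-7, 6, 37, 91]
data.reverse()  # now [91, 37, 6, -7]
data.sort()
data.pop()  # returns 91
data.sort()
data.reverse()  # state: [37, 6, -7]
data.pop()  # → -7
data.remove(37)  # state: [6]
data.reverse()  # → [6]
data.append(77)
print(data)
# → [6, 77]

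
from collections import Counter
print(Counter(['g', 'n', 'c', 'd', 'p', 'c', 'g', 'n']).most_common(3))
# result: [('g', 2), ('n', 2), ('c', 2)]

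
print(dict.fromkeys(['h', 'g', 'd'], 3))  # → {'h': 3, 'g': 3, 'd': 3}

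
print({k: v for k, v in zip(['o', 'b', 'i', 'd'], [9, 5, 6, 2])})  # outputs {'o': 9, 'b': 5, 'i': 6, 'd': 2}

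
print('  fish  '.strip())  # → fish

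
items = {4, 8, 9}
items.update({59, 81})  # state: {4, 8, 9, 59, 81}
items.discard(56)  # {4, 8, 9, 59, 81}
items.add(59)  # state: {4, 8, 9, 59, 81}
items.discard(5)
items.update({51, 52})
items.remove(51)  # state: {4, 8, 9, 52, 59, 81}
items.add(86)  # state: {4, 8, 9, 52, 59, 81, 86}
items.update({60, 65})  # {4, 8, 9, 52, 59, 60, 65, 81, 86}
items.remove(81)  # {4, 8, 9, 52, 59, 60, 65, 86}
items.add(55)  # {4, 8, 9, 52, 55, 59, 60, 65, 86}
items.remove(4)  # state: {8, 9, 52, 55, 59, 60, 65, 86}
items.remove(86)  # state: {8, 9, 52, 55, 59, 60, 65}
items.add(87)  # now {8, 9, 52, 55, 59, 60, 65, 87}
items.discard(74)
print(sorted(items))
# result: [8, 9, 52, 55, 59, 60, 65, 87]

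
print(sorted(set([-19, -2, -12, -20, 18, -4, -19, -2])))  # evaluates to [-20, -19, -12, -4, -2, 18]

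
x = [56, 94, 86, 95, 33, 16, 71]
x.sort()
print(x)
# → [16, 33, 56, 71, 86, 94, 95]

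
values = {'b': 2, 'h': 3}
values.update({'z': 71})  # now {'b': 2, 'h': 3, 'z': 71}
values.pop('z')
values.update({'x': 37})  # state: {'b': 2, 'h': 3, 'x': 37}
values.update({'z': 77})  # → {'b': 2, 'h': 3, 'x': 37, 'z': 77}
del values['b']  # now {'h': 3, 'x': 37, 'z': 77}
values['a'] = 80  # {'h': 3, 'x': 37, 'z': 77, 'a': 80}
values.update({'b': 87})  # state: {'h': 3, 'x': 37, 'z': 77, 'a': 80, 'b': 87}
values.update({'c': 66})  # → {'h': 3, 'x': 37, 'z': 77, 'a': 80, 'b': 87, 'c': 66}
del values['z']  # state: {'h': 3, 'x': 37, 'a': 80, 'b': 87, 'c': 66}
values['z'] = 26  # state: {'h': 3, 'x': 37, 'a': 80, 'b': 87, 'c': 66, 'z': 26}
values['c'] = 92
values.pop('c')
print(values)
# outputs {'h': 3, 'x': 37, 'a': 80, 'b': 87, 'z': 26}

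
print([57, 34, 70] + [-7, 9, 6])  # [57, 34, 70, -7, 9, 6]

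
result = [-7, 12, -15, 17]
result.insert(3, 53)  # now [-7, 12, -15, 53, 17]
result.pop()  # 17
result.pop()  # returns 53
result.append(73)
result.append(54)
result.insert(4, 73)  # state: [-7, 12, -15, 73, 73, 54]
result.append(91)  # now [-7, 12, -15, 73, 73, 54, 91]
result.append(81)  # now [-7, 12, -15, 73, 73, 54, 91, 81]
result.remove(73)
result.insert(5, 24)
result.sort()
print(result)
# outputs [-15, -7, 12, 24, 54, 73, 81, 91]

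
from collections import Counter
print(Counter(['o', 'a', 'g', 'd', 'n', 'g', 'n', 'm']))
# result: Counter({'g': 2, 'n': 2, 'o': 1, 'a': 1, 'd': 1, 'm': 1})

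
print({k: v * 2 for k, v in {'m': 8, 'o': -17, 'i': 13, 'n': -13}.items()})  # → {'m': 16, 'o': -34, 'i': 26, 'n': -26}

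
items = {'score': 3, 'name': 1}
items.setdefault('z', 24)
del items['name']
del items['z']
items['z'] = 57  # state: {'score': 3, 'z': 57}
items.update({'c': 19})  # {'score': 3, 'z': 57, 'c': 19}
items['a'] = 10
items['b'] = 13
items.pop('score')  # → 3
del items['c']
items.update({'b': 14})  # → {'z': 57, 'a': 10, 'b': 14}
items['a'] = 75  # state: {'z': 57, 'a': 75, 'b': 14}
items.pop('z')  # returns 57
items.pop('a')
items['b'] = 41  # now {'b': 41}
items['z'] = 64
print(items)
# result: {'b': 41, 'z': 64}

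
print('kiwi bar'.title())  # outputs Kiwi Bar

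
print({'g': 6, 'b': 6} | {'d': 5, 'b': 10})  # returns {'g': 6, 'b': 10, 'd': 5}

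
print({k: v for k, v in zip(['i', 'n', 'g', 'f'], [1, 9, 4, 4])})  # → {'i': 1, 'n': 9, 'g': 4, 'f': 4}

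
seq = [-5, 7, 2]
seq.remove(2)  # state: [-5, 7]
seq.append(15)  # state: [-5, 7, 15]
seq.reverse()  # [15, 7, -5]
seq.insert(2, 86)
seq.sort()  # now [-5, 7, 15, 86]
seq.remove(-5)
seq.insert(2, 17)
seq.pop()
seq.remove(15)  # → [7, 17]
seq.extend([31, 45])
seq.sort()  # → [7, 17, 31, 45]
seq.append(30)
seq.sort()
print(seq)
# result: [7, 17, 30, 31, 45]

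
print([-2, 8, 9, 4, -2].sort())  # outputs None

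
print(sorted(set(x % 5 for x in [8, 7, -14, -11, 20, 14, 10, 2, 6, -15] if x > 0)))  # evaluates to [0, 1, 2, 3, 4]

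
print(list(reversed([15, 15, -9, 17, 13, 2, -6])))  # [-6, 2, 13, 17, -9, 15, 15]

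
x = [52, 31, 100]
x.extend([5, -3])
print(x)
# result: [52, 31, 100, 5, -3]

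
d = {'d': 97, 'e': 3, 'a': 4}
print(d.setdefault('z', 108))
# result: 108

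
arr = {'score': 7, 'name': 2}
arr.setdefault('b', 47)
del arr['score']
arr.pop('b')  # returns 47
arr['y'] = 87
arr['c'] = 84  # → {'name': 2, 'y': 87, 'c': 84}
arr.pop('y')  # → 87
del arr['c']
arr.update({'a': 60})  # {'name': 2, 'a': 60}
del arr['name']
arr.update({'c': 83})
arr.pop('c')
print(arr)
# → {'a': 60}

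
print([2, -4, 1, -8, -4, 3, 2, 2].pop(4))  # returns -4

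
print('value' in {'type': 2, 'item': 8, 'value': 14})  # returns True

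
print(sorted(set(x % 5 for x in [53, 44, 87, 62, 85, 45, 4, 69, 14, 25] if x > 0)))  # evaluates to [0, 2, 3, 4]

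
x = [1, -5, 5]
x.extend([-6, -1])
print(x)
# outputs [1, -5, 5, -6, -1]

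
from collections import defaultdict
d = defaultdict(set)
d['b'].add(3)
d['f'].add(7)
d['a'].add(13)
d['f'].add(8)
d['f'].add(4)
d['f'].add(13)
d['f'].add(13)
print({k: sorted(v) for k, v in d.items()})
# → {'b': [3], 'f': [4, 7, 8, 13], 'a': [13]}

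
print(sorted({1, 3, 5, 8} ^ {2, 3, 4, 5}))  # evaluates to [1, 2, 4, 8]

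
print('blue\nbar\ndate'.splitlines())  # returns ['blue', 'bar', 'date']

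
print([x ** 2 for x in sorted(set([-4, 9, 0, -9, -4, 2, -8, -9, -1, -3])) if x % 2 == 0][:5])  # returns [64, 16, 0, 4]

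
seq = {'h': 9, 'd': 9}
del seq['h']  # {'d': 9}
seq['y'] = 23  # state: {'d': 9, 'y': 23}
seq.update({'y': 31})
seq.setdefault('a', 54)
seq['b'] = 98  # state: {'d': 9, 'y': 31, 'a': 54, 'b': 98}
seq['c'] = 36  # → {'d': 9, 'y': 31, 'a': 54, 'b': 98, 'c': 36}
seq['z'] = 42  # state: {'d': 9, 'y': 31, 'a': 54, 'b': 98, 'c': 36, 'z': 42}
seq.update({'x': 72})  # {'d': 9, 'y': 31, 'a': 54, 'b': 98, 'c': 36, 'z': 42, 'x': 72}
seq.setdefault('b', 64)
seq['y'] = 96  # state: {'d': 9, 'y': 96, 'a': 54, 'b': 98, 'c': 36, 'z': 42, 'x': 72}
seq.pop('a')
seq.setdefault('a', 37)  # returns 37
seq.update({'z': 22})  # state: {'d': 9, 'y': 96, 'b': 98, 'c': 36, 'z': 22, 'x': 72, 'a': 37}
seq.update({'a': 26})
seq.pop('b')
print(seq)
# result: {'d': 9, 'y': 96, 'c': 36, 'z': 22, 'x': 72, 'a': 26}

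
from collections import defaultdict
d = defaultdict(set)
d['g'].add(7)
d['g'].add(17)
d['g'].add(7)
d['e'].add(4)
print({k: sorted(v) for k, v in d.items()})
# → {'g': [7, 17], 'e': [4]}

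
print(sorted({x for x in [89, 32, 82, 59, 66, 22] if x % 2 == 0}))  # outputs [22, 32, 66, 82]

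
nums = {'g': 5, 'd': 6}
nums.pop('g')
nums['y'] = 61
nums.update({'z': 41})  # {'d': 6, 'y': 61, 'z': 41}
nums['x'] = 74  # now {'d': 6, 'y': 61, 'z': 41, 'x': 74}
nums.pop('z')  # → 41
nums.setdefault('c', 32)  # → 32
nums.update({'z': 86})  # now {'d': 6, 'y': 61, 'x': 74, 'c': 32, 'z': 86}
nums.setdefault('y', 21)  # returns 61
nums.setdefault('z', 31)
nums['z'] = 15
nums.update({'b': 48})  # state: {'d': 6, 'y': 61, 'x': 74, 'c': 32, 'z': 15, 'b': 48}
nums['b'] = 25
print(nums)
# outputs {'d': 6, 'y': 61, 'x': 74, 'c': 32, 'z': 15, 'b': 25}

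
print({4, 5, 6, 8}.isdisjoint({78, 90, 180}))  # True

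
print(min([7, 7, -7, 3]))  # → -7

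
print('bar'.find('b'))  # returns 0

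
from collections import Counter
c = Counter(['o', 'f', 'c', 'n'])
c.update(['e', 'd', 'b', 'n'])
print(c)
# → Counter({'n': 2, 'o': 1, 'f': 1, 'c': 1, 'e': 1, 'd': 1, 'b': 1})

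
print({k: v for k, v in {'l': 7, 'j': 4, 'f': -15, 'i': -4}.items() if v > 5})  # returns {'l': 7}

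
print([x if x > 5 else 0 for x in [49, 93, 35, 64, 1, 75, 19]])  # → [49, 93, 35, 64, 0, 75, 19]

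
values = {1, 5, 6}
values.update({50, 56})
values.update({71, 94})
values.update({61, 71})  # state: {1, 5, 6, 50, 56, 61, 71, 94}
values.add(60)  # {1, 5, 6, 50, 56, 60, 61, 71, 94}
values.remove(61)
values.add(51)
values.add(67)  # {1, 5, 6, 50, 51, 56, 60, 67, 71, 94}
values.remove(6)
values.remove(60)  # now {1, 5, 50, 51, 56, 67, 71, 94}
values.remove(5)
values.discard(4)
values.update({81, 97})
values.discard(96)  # {1, 50, 51, 56, 67, 71, 81, 94, 97}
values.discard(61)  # {1, 50, 51, 56, 67, 71, 81, 94, 97}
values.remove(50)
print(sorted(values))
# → [1, 51, 56, 67, 71, 81, 94, 97]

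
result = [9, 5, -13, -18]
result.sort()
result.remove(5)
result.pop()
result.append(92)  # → [-18, -13, 92]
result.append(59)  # [-18, -13, 92, 59]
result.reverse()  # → [59, 92, -13, -18]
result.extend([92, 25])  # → [59, 92, -13, -18, 92, 25]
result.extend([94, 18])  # [59, 92, -13, -18, 92, 25, 94, 18]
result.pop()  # 18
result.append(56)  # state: [59, 92, -13, -18, 92, 25, 94, 56]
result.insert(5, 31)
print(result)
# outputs [59, 92, -13, -18, 92, 31, 25, 94, 56]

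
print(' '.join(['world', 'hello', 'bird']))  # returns world hello bird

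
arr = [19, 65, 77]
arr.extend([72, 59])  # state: [19, 65, 77, 72, 59]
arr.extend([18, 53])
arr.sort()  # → [18, 19, 53, 59, 65, 72, 77]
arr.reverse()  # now [77, 72, 65, 59, 53, 19, 18]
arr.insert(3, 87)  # [77, 72, 65, 87, 59, 53, 19, 18]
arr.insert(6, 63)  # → [77, 72, 65, 87, 59, 53, 63, 19, 18]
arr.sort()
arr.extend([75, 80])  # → [18, 19, 53, 59, 63, 65, 72, 77, 87, 75, 80]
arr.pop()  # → 80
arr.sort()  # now [18, 19, 53, 59, 63, 65, 72, 75, 77, 87]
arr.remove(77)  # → [18, 19, 53, 59, 63, 65, 72, 75, 87]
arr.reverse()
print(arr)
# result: [87, 75, 72, 65, 63, 59, 53, 19, 18]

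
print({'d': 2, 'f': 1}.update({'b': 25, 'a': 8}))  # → None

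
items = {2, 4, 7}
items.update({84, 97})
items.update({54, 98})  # {2, 4, 7, 54, 84, 97, 98}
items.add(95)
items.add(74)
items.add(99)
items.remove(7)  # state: {2, 4, 54, 74, 84, 95, 97, 98, 99}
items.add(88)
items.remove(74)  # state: {2, 4, 54, 84, 88, 95, 97, 98, 99}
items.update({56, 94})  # {2, 4, 54, 56, 84, 88, 94, 95, 97, 98, 99}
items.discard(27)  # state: {2, 4, 54, 56, 84, 88, 94, 95, 97, 98, 99}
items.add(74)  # {2, 4, 54, 56, 74, 84, 88, 94, 95, 97, 98, 99}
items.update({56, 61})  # {2, 4, 54, 56, 61, 74, 84, 88, 94, 95, 97, 98, 99}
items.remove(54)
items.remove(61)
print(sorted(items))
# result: [2, 4, 56, 74, 84, 88, 94, 95, 97, 98, 99]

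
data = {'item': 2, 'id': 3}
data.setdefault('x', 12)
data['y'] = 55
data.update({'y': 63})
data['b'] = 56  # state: {'item': 2, 'id': 3, 'x': 12, 'y': 63, 'b': 56}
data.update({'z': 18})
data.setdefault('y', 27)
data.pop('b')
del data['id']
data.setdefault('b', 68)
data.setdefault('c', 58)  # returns 58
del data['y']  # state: {'item': 2, 'x': 12, 'z': 18, 'b': 68, 'c': 58}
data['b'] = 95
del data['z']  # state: {'item': 2, 'x': 12, 'b': 95, 'c': 58}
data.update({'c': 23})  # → {'item': 2, 'x': 12, 'b': 95, 'c': 23}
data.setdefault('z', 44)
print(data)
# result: {'item': 2, 'x': 12, 'b': 95, 'c': 23, 'z': 44}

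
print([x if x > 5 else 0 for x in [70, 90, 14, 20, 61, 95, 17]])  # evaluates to [70, 90, 14, 20, 61, 95, 17]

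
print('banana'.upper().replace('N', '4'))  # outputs BA4A4A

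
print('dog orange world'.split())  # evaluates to ['dog', 'orange', 'world']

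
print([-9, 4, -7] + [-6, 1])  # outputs [-9, 4, -7, -6, 1]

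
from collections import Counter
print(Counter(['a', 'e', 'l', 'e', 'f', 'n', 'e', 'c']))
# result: Counter({'e': 3, 'a': 1, 'l': 1, 'f': 1, 'n': 1, 'c': 1})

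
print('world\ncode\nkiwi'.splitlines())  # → ['world', 'code', 'kiwi']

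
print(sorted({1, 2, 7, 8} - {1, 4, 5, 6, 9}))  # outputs [2, 7, 8]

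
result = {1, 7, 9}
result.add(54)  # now {1, 7, 9, 54}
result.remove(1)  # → {7, 9, 54}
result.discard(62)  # {7, 9, 54}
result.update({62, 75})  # {7, 9, 54, 62, 75}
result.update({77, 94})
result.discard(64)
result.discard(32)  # {7, 9, 54, 62, 75, 77, 94}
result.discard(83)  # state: {7, 9, 54, 62, 75, 77, 94}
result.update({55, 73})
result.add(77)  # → {7, 9, 54, 55, 62, 73, 75, 77, 94}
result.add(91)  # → {7, 9, 54, 55, 62, 73, 75, 77, 91, 94}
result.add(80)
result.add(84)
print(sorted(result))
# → [7, 9, 54, 55, 62, 73, 75, 77, 80, 84, 91, 94]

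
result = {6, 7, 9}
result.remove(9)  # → {6, 7}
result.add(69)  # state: {6, 7, 69}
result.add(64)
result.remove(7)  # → {6, 64, 69}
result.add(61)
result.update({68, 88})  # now {6, 61, 64, 68, 69, 88}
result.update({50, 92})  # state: {6, 50, 61, 64, 68, 69, 88, 92}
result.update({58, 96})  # {6, 50, 58, 61, 64, 68, 69, 88, 92, 96}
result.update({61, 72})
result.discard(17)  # {6, 50, 58, 61, 64, 68, 69, 72, 88, 92, 96}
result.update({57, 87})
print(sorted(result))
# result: [6, 50, 57, 58, 61, 64, 68, 69, 72, 87, 88, 92, 96]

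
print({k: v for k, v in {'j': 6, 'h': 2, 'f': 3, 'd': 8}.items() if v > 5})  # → {'j': 6, 'd': 8}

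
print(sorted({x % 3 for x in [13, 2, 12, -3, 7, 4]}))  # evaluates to [0, 1, 2]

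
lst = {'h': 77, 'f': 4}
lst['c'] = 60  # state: {'h': 77, 'f': 4, 'c': 60}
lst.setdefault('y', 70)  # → 70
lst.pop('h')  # 77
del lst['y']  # {'f': 4, 'c': 60}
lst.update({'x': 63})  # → {'f': 4, 'c': 60, 'x': 63}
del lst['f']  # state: {'c': 60, 'x': 63}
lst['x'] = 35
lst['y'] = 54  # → {'c': 60, 'x': 35, 'y': 54}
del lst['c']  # {'x': 35, 'y': 54}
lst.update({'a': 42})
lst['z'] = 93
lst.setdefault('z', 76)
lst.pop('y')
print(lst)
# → {'x': 35, 'a': 42, 'z': 93}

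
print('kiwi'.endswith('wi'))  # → True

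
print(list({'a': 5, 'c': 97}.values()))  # [5, 97]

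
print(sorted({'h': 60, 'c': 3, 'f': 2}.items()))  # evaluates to [('c', 3), ('f', 2), ('h', 60)]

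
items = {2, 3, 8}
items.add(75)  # {2, 3, 8, 75}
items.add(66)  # {2, 3, 8, 66, 75}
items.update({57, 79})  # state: {2, 3, 8, 57, 66, 75, 79}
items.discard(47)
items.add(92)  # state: {2, 3, 8, 57, 66, 75, 79, 92}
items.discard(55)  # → {2, 3, 8, 57, 66, 75, 79, 92}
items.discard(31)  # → {2, 3, 8, 57, 66, 75, 79, 92}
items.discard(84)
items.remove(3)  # {2, 8, 57, 66, 75, 79, 92}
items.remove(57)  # {2, 8, 66, 75, 79, 92}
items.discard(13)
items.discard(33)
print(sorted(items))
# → [2, 8, 66, 75, 79, 92]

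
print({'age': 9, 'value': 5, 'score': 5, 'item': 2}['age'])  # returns 9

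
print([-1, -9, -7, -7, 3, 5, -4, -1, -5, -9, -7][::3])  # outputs [-1, -7, -4, -9]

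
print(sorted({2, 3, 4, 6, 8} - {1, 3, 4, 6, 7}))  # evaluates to [2, 8]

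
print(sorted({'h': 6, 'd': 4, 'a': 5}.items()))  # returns [('a', 5), ('d', 4), ('h', 6)]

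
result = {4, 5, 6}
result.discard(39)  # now {4, 5, 6}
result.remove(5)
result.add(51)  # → {4, 6, 51}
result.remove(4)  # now {6, 51}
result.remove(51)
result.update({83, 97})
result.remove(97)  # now {6, 83}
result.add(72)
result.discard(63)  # {6, 72, 83}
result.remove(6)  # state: {72, 83}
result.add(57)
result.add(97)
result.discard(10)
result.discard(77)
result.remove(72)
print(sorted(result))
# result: [57, 83, 97]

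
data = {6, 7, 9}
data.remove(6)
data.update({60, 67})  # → {7, 9, 60, 67}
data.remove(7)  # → {9, 60, 67}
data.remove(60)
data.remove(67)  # {9}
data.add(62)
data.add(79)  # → {9, 62, 79}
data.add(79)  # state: {9, 62, 79}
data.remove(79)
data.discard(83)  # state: {9, 62}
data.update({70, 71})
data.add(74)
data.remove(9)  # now {62, 70, 71, 74}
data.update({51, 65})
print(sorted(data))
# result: [51, 62, 65, 70, 71, 74]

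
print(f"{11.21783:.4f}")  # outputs 11.2178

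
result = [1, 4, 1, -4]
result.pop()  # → -4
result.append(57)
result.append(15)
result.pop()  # 15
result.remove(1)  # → [4, 1, 57]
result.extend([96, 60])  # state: [4, 1, 57, 96, 60]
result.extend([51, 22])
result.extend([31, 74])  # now [4, 1, 57, 96, 60, 51, 22, 31, 74]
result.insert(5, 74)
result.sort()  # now [1, 4, 22, 31, 51, 57, 60, 74, 74, 96]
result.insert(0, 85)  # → [85, 1, 4, 22, 31, 51, 57, 60, 74, 74, 96]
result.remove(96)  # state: [85, 1, 4, 22, 31, 51, 57, 60, 74, 74]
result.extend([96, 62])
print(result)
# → [85, 1, 4, 22, 31, 51, 57, 60, 74, 74, 96, 62]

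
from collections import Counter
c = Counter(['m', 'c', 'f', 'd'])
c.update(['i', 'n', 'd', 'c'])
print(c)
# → Counter({'c': 2, 'd': 2, 'm': 1, 'f': 1, 'i': 1, 'n': 1})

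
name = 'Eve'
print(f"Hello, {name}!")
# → Hello, Eve!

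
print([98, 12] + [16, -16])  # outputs [98, 12, 16, -16]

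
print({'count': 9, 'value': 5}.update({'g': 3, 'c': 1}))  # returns None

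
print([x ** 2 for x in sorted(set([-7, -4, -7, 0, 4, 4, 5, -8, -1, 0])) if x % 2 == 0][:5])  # [64, 16, 0, 16]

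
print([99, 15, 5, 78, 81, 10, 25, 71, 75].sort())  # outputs None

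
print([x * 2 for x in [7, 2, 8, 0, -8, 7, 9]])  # [14, 4, 16, 0, -16, 14, 18]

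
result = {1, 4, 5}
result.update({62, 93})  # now {1, 4, 5, 62, 93}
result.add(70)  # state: {1, 4, 5, 62, 70, 93}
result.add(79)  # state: {1, 4, 5, 62, 70, 79, 93}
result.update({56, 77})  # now {1, 4, 5, 56, 62, 70, 77, 79, 93}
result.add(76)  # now {1, 4, 5, 56, 62, 70, 76, 77, 79, 93}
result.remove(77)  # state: {1, 4, 5, 56, 62, 70, 76, 79, 93}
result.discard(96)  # {1, 4, 5, 56, 62, 70, 76, 79, 93}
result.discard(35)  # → {1, 4, 5, 56, 62, 70, 76, 79, 93}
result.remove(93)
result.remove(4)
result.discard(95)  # {1, 5, 56, 62, 70, 76, 79}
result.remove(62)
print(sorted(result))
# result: [1, 5, 56, 70, 76, 79]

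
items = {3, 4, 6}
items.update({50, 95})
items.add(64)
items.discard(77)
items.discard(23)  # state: {3, 4, 6, 50, 64, 95}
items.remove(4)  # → {3, 6, 50, 64, 95}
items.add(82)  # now {3, 6, 50, 64, 82, 95}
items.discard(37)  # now {3, 6, 50, 64, 82, 95}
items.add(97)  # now {3, 6, 50, 64, 82, 95, 97}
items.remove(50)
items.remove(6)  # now {3, 64, 82, 95, 97}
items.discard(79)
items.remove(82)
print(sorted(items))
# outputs [3, 64, 95, 97]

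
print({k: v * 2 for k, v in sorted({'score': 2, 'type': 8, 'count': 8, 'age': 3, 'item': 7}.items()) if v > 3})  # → {'count': 16, 'item': 14, 'type': 16}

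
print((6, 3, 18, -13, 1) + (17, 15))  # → (6, 3, 18, -13, 1, 17, 15)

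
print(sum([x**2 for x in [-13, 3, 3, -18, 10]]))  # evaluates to 611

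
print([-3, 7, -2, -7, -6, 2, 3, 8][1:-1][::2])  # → [7, -7, 2]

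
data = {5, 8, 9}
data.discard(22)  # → {5, 8, 9}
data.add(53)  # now {5, 8, 9, 53}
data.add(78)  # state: {5, 8, 9, 53, 78}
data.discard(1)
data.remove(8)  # {5, 9, 53, 78}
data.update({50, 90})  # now {5, 9, 50, 53, 78, 90}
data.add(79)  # {5, 9, 50, 53, 78, 79, 90}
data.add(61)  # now {5, 9, 50, 53, 61, 78, 79, 90}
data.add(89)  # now {5, 9, 50, 53, 61, 78, 79, 89, 90}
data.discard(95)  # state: {5, 9, 50, 53, 61, 78, 79, 89, 90}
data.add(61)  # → {5, 9, 50, 53, 61, 78, 79, 89, 90}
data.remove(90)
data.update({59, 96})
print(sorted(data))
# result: [5, 9, 50, 53, 59, 61, 78, 79, 89, 96]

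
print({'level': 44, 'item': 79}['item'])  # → 79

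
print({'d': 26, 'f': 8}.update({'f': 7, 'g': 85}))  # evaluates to None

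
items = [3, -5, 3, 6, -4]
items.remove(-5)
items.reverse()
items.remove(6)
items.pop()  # 3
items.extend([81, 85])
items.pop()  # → 85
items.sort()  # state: [-4, 3, 81]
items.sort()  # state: [-4, 3, 81]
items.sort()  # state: [-4, 3, 81]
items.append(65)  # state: [-4, 3, 81, 65]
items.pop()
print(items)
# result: [-4, 3, 81]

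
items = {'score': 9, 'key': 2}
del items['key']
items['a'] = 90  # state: {'score': 9, 'a': 90}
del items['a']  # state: {'score': 9}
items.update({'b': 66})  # {'score': 9, 'b': 66}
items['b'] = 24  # {'score': 9, 'b': 24}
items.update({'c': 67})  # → {'score': 9, 'b': 24, 'c': 67}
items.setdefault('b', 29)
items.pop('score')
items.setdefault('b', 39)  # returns 24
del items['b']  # {'c': 67}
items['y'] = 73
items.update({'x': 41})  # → {'c': 67, 'y': 73, 'x': 41}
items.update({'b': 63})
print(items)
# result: {'c': 67, 'y': 73, 'x': 41, 'b': 63}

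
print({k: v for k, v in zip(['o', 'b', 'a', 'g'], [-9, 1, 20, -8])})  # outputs {'o': -9, 'b': 1, 'a': 20, 'g': -8}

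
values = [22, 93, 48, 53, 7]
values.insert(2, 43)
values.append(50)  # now [22, 93, 43, 48, 53, 7, 50]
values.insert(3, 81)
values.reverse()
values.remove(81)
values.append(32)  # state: [50, 7, 53, 48, 43, 93, 22, 32]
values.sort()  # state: [7, 22, 32, 43, 48, 50, 53, 93]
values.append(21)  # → [7, 22, 32, 43, 48, 50, 53, 93, 21]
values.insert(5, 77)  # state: [7, 22, 32, 43, 48, 77, 50, 53, 93, 21]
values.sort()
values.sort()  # [7, 21, 22, 32, 43, 48, 50, 53, 77, 93]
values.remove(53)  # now [7, 21, 22, 32, 43, 48, 50, 77, 93]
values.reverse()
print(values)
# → [93, 77, 50, 48, 43, 32, 22, 21, 7]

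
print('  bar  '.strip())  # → bar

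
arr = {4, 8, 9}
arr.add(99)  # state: {4, 8, 9, 99}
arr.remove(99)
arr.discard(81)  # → {4, 8, 9}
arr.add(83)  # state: {4, 8, 9, 83}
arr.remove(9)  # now {4, 8, 83}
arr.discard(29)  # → {4, 8, 83}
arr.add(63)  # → {4, 8, 63, 83}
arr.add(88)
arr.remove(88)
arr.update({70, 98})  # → {4, 8, 63, 70, 83, 98}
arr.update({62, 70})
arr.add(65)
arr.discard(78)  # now {4, 8, 62, 63, 65, 70, 83, 98}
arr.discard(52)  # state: {4, 8, 62, 63, 65, 70, 83, 98}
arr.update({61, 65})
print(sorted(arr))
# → [4, 8, 61, 62, 63, 65, 70, 83, 98]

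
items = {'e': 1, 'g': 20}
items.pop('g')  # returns 20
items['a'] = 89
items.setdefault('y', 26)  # 26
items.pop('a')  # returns 89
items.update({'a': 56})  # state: {'e': 1, 'y': 26, 'a': 56}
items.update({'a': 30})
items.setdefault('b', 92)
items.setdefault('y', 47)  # 26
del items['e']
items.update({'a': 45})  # {'y': 26, 'a': 45, 'b': 92}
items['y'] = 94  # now {'y': 94, 'a': 45, 'b': 92}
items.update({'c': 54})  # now {'y': 94, 'a': 45, 'b': 92, 'c': 54}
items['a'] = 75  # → {'y': 94, 'a': 75, 'b': 92, 'c': 54}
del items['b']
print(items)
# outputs {'y': 94, 'a': 75, 'c': 54}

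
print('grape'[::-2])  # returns eag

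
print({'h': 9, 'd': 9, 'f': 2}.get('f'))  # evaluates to 2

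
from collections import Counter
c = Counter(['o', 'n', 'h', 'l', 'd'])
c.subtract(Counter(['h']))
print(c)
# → Counter({'o': 1, 'n': 1, 'l': 1, 'd': 1, 'h': 0})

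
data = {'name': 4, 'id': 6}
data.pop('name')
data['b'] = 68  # {'id': 6, 'b': 68}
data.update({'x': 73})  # {'id': 6, 'b': 68, 'x': 73}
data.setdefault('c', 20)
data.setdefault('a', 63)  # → 63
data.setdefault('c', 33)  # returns 20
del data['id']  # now {'b': 68, 'x': 73, 'c': 20, 'a': 63}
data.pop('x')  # 73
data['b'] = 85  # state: {'b': 85, 'c': 20, 'a': 63}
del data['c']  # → {'b': 85, 'a': 63}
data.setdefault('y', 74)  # 74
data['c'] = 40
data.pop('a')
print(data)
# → {'b': 85, 'y': 74, 'c': 40}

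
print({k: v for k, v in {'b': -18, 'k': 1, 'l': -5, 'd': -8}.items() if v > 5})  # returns {}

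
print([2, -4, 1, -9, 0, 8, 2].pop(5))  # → 8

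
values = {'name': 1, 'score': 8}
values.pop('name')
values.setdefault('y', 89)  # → 89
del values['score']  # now {'y': 89}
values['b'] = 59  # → {'y': 89, 'b': 59}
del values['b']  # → {'y': 89}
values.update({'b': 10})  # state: {'y': 89, 'b': 10}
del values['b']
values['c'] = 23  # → {'y': 89, 'c': 23}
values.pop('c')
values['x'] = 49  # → {'y': 89, 'x': 49}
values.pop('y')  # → 89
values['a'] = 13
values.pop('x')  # 49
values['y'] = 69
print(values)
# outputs {'a': 13, 'y': 69}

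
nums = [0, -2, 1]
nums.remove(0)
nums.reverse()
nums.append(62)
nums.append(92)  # [1, -2, 62, 92]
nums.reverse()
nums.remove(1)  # [92, 62, -2]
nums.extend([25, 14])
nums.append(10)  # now [92, 62, -2, 25, 14, 10]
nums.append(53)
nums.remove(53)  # [92, 62, -2, 25, 14, 10]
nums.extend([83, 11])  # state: [92, 62, -2, 25, 14, 10, 83, 11]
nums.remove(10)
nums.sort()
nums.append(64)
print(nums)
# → [-2, 11, 14, 25, 62, 83, 92, 64]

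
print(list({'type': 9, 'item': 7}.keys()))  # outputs ['type', 'item']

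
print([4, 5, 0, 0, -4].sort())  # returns None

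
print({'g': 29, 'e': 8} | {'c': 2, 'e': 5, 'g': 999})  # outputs {'g': 999, 'e': 5, 'c': 2}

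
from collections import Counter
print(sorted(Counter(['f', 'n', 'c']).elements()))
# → ['c', 'f', 'n']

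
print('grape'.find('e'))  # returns 4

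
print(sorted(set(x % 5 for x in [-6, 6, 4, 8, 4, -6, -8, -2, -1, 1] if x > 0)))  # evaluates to [1, 3, 4]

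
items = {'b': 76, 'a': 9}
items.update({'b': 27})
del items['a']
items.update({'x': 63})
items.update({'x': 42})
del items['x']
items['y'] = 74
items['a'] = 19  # {'b': 27, 'y': 74, 'a': 19}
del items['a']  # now {'b': 27, 'y': 74}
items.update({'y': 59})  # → {'b': 27, 'y': 59}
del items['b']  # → {'y': 59}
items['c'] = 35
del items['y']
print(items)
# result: {'c': 35}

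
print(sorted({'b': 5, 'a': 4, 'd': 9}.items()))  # [('a', 4), ('b', 5), ('d', 9)]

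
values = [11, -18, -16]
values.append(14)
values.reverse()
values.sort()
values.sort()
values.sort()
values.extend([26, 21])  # [-18, -16, 11, 14, 26, 21]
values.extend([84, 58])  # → [-18, -16, 11, 14, 26, 21, 84, 58]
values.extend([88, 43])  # [-18, -16, 11, 14, 26, 21, 84, 58, 88, 43]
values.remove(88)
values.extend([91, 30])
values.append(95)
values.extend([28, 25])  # [-18, -16, 11, 14, 26, 21, 84, 58, 43, 91, 30, 95, 28, 25]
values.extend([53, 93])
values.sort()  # [-18, -16, 11, 14, 21, 25, 26, 28, 30, 43, 53, 58, 84, 91, 93, 95]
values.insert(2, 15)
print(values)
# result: [-18, -16, 15, 11, 14, 21, 25, 26, 28, 30, 43, 53, 58, 84, 91, 93, 95]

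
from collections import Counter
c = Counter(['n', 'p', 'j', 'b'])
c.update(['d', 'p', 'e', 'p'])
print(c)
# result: Counter({'p': 3, 'n': 1, 'j': 1, 'b': 1, 'd': 1, 'e': 1})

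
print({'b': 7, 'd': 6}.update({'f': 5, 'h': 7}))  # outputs None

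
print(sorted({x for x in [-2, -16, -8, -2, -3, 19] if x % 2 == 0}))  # [-16, -8, -2]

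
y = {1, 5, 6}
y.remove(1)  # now {5, 6}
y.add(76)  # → {5, 6, 76}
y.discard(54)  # {5, 6, 76}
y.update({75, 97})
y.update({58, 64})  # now {5, 6, 58, 64, 75, 76, 97}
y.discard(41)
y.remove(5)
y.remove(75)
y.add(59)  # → {6, 58, 59, 64, 76, 97}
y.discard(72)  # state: {6, 58, 59, 64, 76, 97}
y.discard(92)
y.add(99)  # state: {6, 58, 59, 64, 76, 97, 99}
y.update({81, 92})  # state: {6, 58, 59, 64, 76, 81, 92, 97, 99}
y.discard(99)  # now {6, 58, 59, 64, 76, 81, 92, 97}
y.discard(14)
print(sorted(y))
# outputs [6, 58, 59, 64, 76, 81, 92, 97]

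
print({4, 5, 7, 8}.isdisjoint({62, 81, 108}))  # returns True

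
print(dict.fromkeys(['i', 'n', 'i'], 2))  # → {'i': 2, 'n': 2}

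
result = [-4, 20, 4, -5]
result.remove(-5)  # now [-4, 20, 4]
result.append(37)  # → [-4, 20, 4, 37]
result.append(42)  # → [-4, 20, 4, 37, 42]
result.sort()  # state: [-4, 4, 20, 37, 42]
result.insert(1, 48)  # [-4, 48, 4, 20, 37, 42]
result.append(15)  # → [-4, 48, 4, 20, 37, 42, 15]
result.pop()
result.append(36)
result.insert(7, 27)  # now [-4, 48, 4, 20, 37, 42, 36, 27]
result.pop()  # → 27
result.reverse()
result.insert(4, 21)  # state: [36, 42, 37, 20, 21, 4, 48, -4]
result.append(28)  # [36, 42, 37, 20, 21, 4, 48, -4, 28]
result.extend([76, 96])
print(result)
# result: [36, 42, 37, 20, 21, 4, 48, -4, 28, 76, 96]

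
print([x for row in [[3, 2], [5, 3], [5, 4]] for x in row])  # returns [3, 2, 5, 3, 5, 4]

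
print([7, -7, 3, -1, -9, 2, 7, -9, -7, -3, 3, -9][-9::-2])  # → [-1, -7]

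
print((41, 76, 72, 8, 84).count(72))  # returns 1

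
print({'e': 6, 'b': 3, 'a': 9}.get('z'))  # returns None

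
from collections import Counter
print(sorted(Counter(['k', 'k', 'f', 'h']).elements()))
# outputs ['f', 'h', 'k', 'k']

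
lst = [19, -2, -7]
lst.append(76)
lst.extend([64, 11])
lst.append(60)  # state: [19, -2, -7, 76, 64, 11, 60]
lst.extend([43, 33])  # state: [19, -2, -7, 76, 64, 11, 60, 43, 33]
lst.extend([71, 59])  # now [19, -2, -7, 76, 64, 11, 60, 43, 33, 71, 59]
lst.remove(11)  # [19, -2, -7, 76, 64, 60, 43, 33, 71, 59]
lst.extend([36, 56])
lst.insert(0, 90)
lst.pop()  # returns 56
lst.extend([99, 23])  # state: [90, 19, -2, -7, 76, 64, 60, 43, 33, 71, 59, 36, 99, 23]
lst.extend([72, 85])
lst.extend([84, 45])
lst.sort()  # [-7, -2, 19, 23, 33, 36, 43, 45, 59, 60, 64, 71, 72, 76, 84, 85, 90, 99]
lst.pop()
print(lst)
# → [-7, -2, 19, 23, 33, 36, 43, 45, 59, 60, 64, 71, 72, 76, 84, 85, 90]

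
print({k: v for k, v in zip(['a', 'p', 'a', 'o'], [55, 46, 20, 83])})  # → {'a': 20, 'p': 46, 'o': 83}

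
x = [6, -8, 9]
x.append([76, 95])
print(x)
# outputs [6, -8, 9, [76, 95]]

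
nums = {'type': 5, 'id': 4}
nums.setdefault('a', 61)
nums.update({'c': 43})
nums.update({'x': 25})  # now {'type': 5, 'id': 4, 'a': 61, 'c': 43, 'x': 25}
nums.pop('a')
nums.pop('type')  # 5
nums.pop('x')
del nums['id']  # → {'c': 43}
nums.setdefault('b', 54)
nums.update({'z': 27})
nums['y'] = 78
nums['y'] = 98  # {'c': 43, 'b': 54, 'z': 27, 'y': 98}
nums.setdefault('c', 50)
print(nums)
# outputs {'c': 43, 'b': 54, 'z': 27, 'y': 98}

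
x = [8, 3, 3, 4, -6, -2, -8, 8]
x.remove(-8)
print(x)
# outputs [8, 3, 3, 4, -6, -2, 8]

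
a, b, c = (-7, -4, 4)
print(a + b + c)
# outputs -7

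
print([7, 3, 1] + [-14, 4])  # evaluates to [7, 3, 1, -14, 4]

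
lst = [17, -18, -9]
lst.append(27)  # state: [17, -18, -9, 27]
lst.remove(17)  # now [-18, -9, 27]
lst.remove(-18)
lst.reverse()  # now [27, -9]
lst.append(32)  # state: [27, -9, 32]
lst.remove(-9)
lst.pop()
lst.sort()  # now [27]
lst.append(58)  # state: [27, 58]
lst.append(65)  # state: [27, 58, 65]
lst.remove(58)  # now [27, 65]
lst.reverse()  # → [65, 27]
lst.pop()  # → 27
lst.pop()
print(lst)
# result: []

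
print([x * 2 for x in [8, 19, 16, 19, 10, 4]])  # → [16, 38, 32, 38, 20, 8]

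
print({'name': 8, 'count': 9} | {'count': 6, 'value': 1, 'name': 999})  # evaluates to {'name': 999, 'count': 6, 'value': 1}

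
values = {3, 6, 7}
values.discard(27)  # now {3, 6, 7}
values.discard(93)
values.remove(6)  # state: {3, 7}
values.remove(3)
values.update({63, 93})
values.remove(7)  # {63, 93}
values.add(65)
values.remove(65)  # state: {63, 93}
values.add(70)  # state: {63, 70, 93}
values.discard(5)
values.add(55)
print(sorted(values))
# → [55, 63, 70, 93]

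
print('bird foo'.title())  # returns Bird Foo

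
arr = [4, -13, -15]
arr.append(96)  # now [4, -13, -15, 96]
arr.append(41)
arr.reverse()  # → [41, 96, -15, -13, 4]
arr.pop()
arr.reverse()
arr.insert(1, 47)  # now [-13, 47, -15, 96, 41]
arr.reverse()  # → [41, 96, -15, 47, -13]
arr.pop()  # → -13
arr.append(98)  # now [41, 96, -15, 47, 98]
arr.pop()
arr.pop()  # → 47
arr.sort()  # [-15, 41, 96]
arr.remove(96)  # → [-15, 41]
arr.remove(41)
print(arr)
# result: [-15]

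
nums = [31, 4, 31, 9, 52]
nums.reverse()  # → [52, 9, 31, 4, 31]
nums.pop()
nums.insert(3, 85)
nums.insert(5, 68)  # [52, 9, 31, 85, 4, 68]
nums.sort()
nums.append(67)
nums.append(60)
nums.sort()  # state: [4, 9, 31, 52, 60, 67, 68, 85]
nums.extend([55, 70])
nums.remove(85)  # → [4, 9, 31, 52, 60, 67, 68, 55, 70]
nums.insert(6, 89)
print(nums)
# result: [4, 9, 31, 52, 60, 67, 89, 68, 55, 70]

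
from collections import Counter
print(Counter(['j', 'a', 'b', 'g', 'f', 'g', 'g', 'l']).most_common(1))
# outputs [('g', 3)]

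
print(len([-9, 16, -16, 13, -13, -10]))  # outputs 6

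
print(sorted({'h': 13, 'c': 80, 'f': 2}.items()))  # [('c', 80), ('f', 2), ('h', 13)]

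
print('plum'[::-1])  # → mulp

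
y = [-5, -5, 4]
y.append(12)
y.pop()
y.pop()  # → 4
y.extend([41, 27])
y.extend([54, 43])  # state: [-5, -5, 41, 27, 54, 43]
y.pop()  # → 43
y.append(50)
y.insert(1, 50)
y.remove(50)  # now [-5, -5, 41, 27, 54, 50]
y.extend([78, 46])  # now [-5, -5, 41, 27, 54, 50, 78, 46]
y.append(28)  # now [-5, -5, 41, 27, 54, 50, 78, 46, 28]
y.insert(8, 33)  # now [-5, -5, 41, 27, 54, 50, 78, 46, 33, 28]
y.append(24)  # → [-5, -5, 41, 27, 54, 50, 78, 46, 33, 28, 24]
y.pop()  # 24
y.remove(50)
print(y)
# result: [-5, -5, 41, 27, 54, 78, 46, 33, 28]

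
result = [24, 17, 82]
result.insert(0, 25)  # [25, 24, 17, 82]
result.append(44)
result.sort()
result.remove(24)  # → [17, 25, 44, 82]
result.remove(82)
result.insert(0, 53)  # [53, 17, 25, 44]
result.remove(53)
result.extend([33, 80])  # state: [17, 25, 44, 33, 80]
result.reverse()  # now [80, 33, 44, 25, 17]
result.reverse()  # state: [17, 25, 44, 33, 80]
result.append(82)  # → [17, 25, 44, 33, 80, 82]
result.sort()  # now [17, 25, 33, 44, 80, 82]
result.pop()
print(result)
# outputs [17, 25, 33, 44, 80]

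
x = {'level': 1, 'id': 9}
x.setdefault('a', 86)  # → 86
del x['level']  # {'id': 9, 'a': 86}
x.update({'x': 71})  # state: {'id': 9, 'a': 86, 'x': 71}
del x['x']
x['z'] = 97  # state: {'id': 9, 'a': 86, 'z': 97}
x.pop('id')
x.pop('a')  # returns 86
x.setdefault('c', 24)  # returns 24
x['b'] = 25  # {'z': 97, 'c': 24, 'b': 25}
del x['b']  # {'z': 97, 'c': 24}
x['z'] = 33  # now {'z': 33, 'c': 24}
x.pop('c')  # 24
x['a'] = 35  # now {'z': 33, 'a': 35}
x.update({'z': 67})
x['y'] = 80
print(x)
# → {'z': 67, 'a': 35, 'y': 80}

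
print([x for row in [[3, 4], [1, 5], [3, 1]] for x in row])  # [3, 4, 1, 5, 3, 1]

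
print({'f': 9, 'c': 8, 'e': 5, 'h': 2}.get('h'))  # 2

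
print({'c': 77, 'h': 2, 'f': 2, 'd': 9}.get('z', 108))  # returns 108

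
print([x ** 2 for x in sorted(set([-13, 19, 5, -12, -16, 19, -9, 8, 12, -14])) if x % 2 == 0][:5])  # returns [256, 196, 144, 64, 144]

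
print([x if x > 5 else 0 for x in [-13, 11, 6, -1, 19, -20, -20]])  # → [0, 11, 6, 0, 19, 0, 0]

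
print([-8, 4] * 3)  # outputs [-8, 4, -8, 4, -8, 4]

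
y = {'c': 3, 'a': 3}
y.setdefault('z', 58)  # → 58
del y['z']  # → {'c': 3, 'a': 3}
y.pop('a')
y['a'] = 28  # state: {'c': 3, 'a': 28}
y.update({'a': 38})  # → {'c': 3, 'a': 38}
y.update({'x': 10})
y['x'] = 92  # {'c': 3, 'a': 38, 'x': 92}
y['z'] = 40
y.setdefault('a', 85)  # 38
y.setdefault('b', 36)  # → 36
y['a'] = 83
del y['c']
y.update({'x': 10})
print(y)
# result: {'a': 83, 'x': 10, 'z': 40, 'b': 36}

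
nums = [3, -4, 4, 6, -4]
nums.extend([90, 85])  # [3, -4, 4, 6, -4, 90, 85]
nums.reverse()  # [85, 90, -4, 6, 4, -4, 3]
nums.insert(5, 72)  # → [85, 90, -4, 6, 4, 72, -4, 3]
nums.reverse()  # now [3, -4, 72, 4, 6, -4, 90, 85]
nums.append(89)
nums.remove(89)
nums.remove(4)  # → [3, -4, 72, 6, -4, 90, 85]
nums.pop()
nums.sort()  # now [-4, -4, 3, 6, 72, 90]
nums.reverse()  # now [90, 72, 6, 3, -4, -4]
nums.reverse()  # [-4, -4, 3, 6, 72, 90]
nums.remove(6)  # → [-4, -4, 3, 72, 90]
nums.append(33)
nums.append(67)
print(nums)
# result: [-4, -4, 3, 72, 90, 33, 67]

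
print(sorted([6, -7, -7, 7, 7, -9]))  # [-9, -7, -7, 6, 7, 7]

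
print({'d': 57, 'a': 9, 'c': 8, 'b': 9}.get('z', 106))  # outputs 106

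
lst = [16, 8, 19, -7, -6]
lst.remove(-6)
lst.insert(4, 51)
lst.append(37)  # [16, 8, 19, -7, 51, 37]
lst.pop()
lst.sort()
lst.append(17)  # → [-7, 8, 16, 19, 51, 17]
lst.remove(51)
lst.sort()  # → [-7, 8, 16, 17, 19]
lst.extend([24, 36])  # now [-7, 8, 16, 17, 19, 24, 36]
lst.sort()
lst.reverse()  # [36, 24, 19, 17, 16, 8, -7]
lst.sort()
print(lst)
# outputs [-7, 8, 16, 17, 19, 24, 36]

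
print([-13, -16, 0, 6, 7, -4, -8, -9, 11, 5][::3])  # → [-13, 6, -8, 5]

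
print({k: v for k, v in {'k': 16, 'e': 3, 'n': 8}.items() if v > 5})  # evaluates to {'k': 16, 'n': 8}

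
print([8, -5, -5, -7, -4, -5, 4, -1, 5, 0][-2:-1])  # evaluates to [5]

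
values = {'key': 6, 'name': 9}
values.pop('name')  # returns 9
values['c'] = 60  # {'key': 6, 'c': 60}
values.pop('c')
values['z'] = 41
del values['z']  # {'key': 6}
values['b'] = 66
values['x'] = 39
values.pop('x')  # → 39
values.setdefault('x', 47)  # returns 47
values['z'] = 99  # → {'key': 6, 'b': 66, 'x': 47, 'z': 99}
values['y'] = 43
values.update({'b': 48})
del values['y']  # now {'key': 6, 'b': 48, 'x': 47, 'z': 99}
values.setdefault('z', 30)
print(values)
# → {'key': 6, 'b': 48, 'x': 47, 'z': 99}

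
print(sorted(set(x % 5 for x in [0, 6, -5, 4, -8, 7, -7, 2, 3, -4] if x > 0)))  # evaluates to [1, 2, 3, 4]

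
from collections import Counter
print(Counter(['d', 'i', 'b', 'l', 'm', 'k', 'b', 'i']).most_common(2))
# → [('i', 2), ('b', 2)]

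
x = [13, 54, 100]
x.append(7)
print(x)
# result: [13, 54, 100, 7]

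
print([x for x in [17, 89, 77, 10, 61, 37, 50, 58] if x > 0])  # [17, 89, 77, 10, 61, 37, 50, 58]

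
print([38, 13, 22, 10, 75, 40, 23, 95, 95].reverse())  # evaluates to None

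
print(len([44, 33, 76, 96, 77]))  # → 5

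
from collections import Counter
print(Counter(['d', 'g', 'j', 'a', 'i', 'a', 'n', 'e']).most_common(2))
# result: [('a', 2), ('d', 1)]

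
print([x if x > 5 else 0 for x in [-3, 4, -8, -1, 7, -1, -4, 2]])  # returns [0, 0, 0, 0, 7, 0, 0, 0]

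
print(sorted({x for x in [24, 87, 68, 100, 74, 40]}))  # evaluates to [24, 40, 68, 74, 87, 100]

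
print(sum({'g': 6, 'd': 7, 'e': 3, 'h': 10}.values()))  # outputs 26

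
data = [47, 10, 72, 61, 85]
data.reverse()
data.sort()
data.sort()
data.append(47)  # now [10, 47, 61, 72, 85, 47]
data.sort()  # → [10, 47, 47, 61, 72, 85]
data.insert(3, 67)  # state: [10, 47, 47, 67, 61, 72, 85]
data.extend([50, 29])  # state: [10, 47, 47, 67, 61, 72, 85, 50, 29]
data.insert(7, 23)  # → [10, 47, 47, 67, 61, 72, 85, 23, 50, 29]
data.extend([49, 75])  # [10, 47, 47, 67, 61, 72, 85, 23, 50, 29, 49, 75]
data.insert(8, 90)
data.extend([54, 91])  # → [10, 47, 47, 67, 61, 72, 85, 23, 90, 50, 29, 49, 75, 54, 91]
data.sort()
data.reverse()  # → [91, 90, 85, 75, 72, 67, 61, 54, 50, 49, 47, 47, 29, 23, 10]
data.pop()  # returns 10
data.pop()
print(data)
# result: [91, 90, 85, 75, 72, 67, 61, 54, 50, 49, 47, 47, 29]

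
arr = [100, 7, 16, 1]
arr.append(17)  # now [100, 7, 16, 1, 17]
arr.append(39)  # [100, 7, 16, 1, 17, 39]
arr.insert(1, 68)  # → [100, 68, 7, 16, 1, 17, 39]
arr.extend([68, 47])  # [100, 68, 7, 16, 1, 17, 39, 68, 47]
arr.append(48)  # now [100, 68, 7, 16, 1, 17, 39, 68, 47, 48]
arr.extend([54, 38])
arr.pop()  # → 38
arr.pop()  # 54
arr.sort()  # [1, 7, 16, 17, 39, 47, 48, 68, 68, 100]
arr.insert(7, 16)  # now [1, 7, 16, 17, 39, 47, 48, 16, 68, 68, 100]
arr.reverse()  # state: [100, 68, 68, 16, 48, 47, 39, 17, 16, 7, 1]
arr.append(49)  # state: [100, 68, 68, 16, 48, 47, 39, 17, 16, 7, 1, 49]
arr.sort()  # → [1, 7, 16, 16, 17, 39, 47, 48, 49, 68, 68, 100]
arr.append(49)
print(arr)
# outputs [1, 7, 16, 16, 17, 39, 47, 48, 49, 68, 68, 100, 49]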